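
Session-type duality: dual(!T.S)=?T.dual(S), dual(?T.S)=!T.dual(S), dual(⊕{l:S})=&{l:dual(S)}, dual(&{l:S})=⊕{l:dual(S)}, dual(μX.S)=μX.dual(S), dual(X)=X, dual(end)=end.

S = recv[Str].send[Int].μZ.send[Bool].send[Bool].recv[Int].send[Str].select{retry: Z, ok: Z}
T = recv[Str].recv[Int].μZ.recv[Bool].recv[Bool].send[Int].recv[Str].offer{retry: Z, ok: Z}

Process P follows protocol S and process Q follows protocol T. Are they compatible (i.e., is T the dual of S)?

recv[Str] ‖ recv[Str]  ✗ same direction on both sides — not dual

NO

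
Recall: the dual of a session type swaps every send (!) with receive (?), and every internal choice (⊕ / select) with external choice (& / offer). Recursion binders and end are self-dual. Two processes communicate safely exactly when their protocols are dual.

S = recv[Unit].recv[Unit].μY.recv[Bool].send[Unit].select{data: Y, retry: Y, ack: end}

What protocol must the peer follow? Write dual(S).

recv[Unit] ↦ send[Unit]
  recv[Unit] ↦ send[Unit]
    μY ↦ μY  (μ self-dual)
      recv[Bool] ↦ send[Bool]
        send[Unit] ↦ recv[Unit]
          select{data,retry,ack} ↦ offer{data,retry,ack}  (select→offer)
            case data:
              Y ↦ Y
            case retry:
              Y ↦ Y
            case ack:
              end ↦ end

send[Unit].send[Unit].μY.send[Bool].recv[Unit].offer{data: Y, retry: Y, ack: end}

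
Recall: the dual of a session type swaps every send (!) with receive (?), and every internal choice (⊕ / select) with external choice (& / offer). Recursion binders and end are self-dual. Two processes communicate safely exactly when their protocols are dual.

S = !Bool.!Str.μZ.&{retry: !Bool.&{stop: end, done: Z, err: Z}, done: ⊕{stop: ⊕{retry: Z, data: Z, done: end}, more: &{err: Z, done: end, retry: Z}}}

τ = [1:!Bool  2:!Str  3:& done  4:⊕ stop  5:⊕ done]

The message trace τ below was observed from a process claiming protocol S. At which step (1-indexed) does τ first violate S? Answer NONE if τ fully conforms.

@1 !Bool  ✓  residual = !Str.μZ.…
@2 !Str  ✓  residual = μZ.…
@3 & done  ✓  residual = ⊕{stop: ⊕{retry: μZ.…, data: μZ.…, done: end}, more: &{err: μZ.…, done: end, retry: μZ.…}}
@4 ⊕ stop  ✓  residual = ⊕{retry: μZ.…, data: μZ.…, done: end}
@5 ⊕ done  ✓  residual = end
τ conforms to S (length 5)

NONE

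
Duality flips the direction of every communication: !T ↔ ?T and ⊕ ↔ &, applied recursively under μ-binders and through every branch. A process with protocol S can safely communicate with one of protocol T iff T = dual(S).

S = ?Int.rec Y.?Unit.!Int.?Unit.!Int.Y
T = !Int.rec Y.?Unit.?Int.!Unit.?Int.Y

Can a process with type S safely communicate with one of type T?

NO

?Int vs !Int  ok
  rec Y vs rec Y  ok (μ self-dual)
    ?Unit vs ?Unit  ✗ same direction on both sides — not dual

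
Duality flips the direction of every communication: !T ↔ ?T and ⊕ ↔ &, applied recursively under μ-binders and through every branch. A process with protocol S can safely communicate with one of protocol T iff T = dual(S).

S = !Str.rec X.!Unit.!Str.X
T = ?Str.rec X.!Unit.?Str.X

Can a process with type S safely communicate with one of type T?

!Str vs ?Str  ok
  rec X vs rec X  ok (binder kept)
    !Unit vs !Unit  ✗ same direction on both sides — not dual

NO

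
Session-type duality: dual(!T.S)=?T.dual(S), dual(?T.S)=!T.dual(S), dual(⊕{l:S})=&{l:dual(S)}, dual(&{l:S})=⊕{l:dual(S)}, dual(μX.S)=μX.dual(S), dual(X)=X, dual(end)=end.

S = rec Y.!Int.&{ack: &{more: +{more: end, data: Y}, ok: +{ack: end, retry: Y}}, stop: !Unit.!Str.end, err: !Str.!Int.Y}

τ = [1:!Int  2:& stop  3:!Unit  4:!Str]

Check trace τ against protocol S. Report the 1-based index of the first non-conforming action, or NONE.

@1 !Int  ok  now at &{ack: &{more: +{more: end, data: rec Y.…}, ok: +{ack: end, retry: rec Y.…}}, stop: !Unit.!Str.end, err: !Str.!Int.rec Y.…}
@2 & stop  ok  now at !Unit.!Str.end
@3 !Unit  ok  now at !Str.end
@4 !Str  ok  now at end
τ conforms to S (length 4)

NONE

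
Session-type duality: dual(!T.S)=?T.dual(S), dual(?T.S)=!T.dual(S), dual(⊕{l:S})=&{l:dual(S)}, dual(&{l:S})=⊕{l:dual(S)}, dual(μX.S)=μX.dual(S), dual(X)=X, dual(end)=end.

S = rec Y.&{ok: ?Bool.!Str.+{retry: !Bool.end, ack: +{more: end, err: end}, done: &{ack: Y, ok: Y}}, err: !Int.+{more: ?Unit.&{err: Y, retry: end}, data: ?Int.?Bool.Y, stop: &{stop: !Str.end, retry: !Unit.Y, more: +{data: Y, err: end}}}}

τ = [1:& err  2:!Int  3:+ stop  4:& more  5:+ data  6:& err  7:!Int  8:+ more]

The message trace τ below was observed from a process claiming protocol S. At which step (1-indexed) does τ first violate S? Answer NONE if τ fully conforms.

step 1: & err  ok  state: !Int.+{more: ?Unit.&{err: rec Y.…, retry: end}, data: ?Int.?Bool.rec Y.…, stop: &{stop: !Str.end, retry: !Unit.rec Y.…, more: +{data: rec Y.…, err: end}}}
step 2: !Int  ok  state: +{more: ?Unit.&{err: rec Y.…, retry: end}, data: ?Int.?Bool.rec Y.…, stop: &{stop: !Str.end, retry: !Unit.rec Y.…, more: +{data: rec Y.…, err: end}}}
step 3: + stop  ok  state: &{stop: !Str.end, retry: !Unit.rec Y.…, more: +{data: rec Y.…, err: end}}
step 4: & more  ok  state: +{data: rec Y.…, err: end}
step 5: + data  ok  state: rec Y.…
step 6: & err  ok  state: !Int.+{more: ?Unit.&{err: rec Y.…, retry: end}, data: ?Int.?Bool.rec Y.…, stop: &{stop: !Str.end, retry: !Unit.rec Y.…, more: +{data: rec Y.…, err: end}}}
step 7: !Int  ok  state: +{more: ?Unit.&{err: rec Y.…, retry: end}, data: ?Int.?Bool.rec Y.…, stop: &{stop: !Str.end, retry: !Unit.rec Y.…, more: +{data: rec Y.…, err: end}}}
step 8: + more  ok  state: ?Unit.&{err: rec Y.…, retry: end}
τ conforms to S (length 8)

NONE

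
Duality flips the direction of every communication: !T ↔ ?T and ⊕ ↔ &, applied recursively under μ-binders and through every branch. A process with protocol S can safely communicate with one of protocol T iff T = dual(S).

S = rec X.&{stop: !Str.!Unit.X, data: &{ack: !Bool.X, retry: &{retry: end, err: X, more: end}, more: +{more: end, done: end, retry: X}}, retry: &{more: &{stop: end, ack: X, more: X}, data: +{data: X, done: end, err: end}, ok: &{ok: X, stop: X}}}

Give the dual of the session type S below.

rec X → rec X  (μ self-dual)
  &{stop,data,retry} → +{stop,data,retry}  (offer→select)
    • stop:
      !Str → ?Str
        !Unit → ?Unit
          X ↦ X
    • data:
      &{ack,retry,more} → +{ack,retry,more}  (offer→select)
        • ack:
          !Bool → ?Bool
            X ↦ X
        • retry:
          &{retry,err,more} → +{retry,err,more}  (offer→select)
            • retry:
              end ↦ end
            • err:
              X ↦ X
            • more:
              end ↦ end
        • more:
          +{more,done,retry} → &{more,done,retry}  (⊕→&)
            • more:
              end ↦ end
            • done:
              end ↦ end
            • retry:
              X ↦ X
    • retry:
      &{more,data,ok} → +{more,data,ok}  (offer→select)
        • more:
          &{stop,ack,more} → +{stop,ack,more}  (offer→select)
            • stop:
              end ↦ end
            • ack:
              X ↦ X
            • more:
              X ↦ X
        • data:
          +{data,done,err} → &{data,done,err}  (⊕→&)
            • data:
              X ↦ X
            • done:
              end ↦ end
            • err:
              end ↦ end
        • ok:
          &{ok,stop} → +{ok,stop}  (offer→select)
            • ok:
              X ↦ X
            • stop:
              X ↦ X

rec X.+{stop: ?Str.?Unit.X, data: +{ack: ?Bool.X, retry: +{retry: end, err: X, more: end}, more: &{more: end, done: end, retry: X}}, retry: +{more: +{stop: end, ack: X, more: X}, data: &{data: X, done: end, err: end}, ok: +{ok: X, stop: X}}}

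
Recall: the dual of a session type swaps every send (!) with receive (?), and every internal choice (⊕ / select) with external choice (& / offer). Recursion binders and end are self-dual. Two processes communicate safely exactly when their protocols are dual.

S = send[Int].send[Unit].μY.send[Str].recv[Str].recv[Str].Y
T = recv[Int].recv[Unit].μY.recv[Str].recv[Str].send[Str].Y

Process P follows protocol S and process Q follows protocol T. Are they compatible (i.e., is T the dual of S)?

send[Int] vs recv[Int]  ✓
  send[Unit] vs recv[Unit]  ✓
    μY vs μY  ✓ (rec unchanged)
      send[Str] vs recv[Str]  ✓
        recv[Str] vs recv[Str]  ✗ same direction on both sides — not dual

NO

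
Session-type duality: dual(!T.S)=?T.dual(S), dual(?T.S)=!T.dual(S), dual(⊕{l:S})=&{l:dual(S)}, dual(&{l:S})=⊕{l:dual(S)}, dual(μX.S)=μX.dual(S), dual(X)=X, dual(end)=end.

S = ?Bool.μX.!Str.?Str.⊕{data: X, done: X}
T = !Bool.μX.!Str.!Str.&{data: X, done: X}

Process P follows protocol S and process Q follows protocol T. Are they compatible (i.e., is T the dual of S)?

NO

?Bool ‖ !Bool  ok
  μX ‖ μX  ok (μ self-dual)
    !Str ‖ !Str  ✗ same direction on both sides — not dual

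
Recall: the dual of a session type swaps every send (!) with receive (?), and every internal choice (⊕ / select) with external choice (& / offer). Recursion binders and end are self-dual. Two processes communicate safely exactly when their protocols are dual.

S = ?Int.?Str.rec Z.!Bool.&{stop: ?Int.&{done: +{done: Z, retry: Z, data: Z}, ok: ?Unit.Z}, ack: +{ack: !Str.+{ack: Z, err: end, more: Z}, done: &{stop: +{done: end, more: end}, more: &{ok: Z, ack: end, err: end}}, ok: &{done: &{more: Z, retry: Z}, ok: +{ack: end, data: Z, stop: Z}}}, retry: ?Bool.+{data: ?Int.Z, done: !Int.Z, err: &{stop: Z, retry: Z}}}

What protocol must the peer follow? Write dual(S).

!Int.!Str.rec Z.?Bool.+{stop: !Int.+{done: &{done: Z, retry: Z, data: Z}, ok: !Unit.Z}, ack: &{ack: ?Str.&{ack: Z, err: end, more: Z}, done: +{stop: &{done: end, more: end}, more: +{ok: Z, ack: end, err: end}}, ok: +{done: +{more: Z, retry: Z}, ok: &{ack: end, data: Z, stop: Z}}}, retry: !Bool.&{data: !Int.Z, done: ?Int.Z, err: +{stop: Z, retry: Z}}}

?Int → !Int
  ?Str → !Str
    rec Z → rec Z  (μ self-dual)
      !Bool → ?Bool
        &{stop,ack,retry} → +{stop,ack,retry}  (offer→select)
          case stop:
            ?Int → !Int
              &{done,ok} → +{done,ok}  (offer→select)
                case done:
                  +{done,retry,data} → &{done,retry,data}  (⊕→&)
                    case done:
                      dual(Z) = Z
                    case retry:
                      dual(Z) = Z
                    case data:
                      dual(Z) = Z
                case ok:
                  ?Unit → !Unit
                    dual(Z) = Z
          case ack:
            +{ack,done,ok} → &{ack,done,ok}  (⊕→&)
              case ack:
                !Str → ?Str
                  +{ack,err,more} → &{ack,err,more}  (⊕→&)
                    case ack:
                      dual(Z) = Z
                    case err:
                      dual(end) = end
                    case more:
                      dual(Z) = Z
              case done:
                &{stop,more} → +{stop,more}  (offer→select)
                  case stop:
                    +{done,more} → &{done,more}  (⊕→&)
                      case done:
                        dual(end) = end
                      case more:
                        dual(end) = end
                  case more:
                    &{ok,ack,err} → +{ok,ack,err}  (offer→select)
                      case ok:
                        dual(Z) = Z
                      case ack:
                        dual(end) = end
                      case err:
                        dual(end) = end
              case ok:
                &{done,ok} → +{done,ok}  (offer→select)
                  case done:
                    &{more,retry} → +{more,retry}  (offer→select)
                      case more:
                        dual(Z) = Z
                      case retry:
                        dual(Z) = Z
                  case ok:
                    +{ack,data,stop} → &{ack,data,stop}  (⊕→&)
                      case ack:
                        dual(end) = end
                      case data:
                        dual(Z) = Z
                      case stop:
                        dual(Z) = Z
          case retry:
            ?Bool → !Bool
              +{data,done,err} → &{data,done,err}  (⊕→&)
                case data:
                  ?Int → !Int
                    dual(Z) = Z
                case done:
                  !Int → ?Int
                    dual(Z) = Z
                case err:
                  &{stop,retry} → +{stop,retry}  (offer→select)
                    case stop:
                      dual(Z) = Z
                    case retry:
                      dual(Z) = Z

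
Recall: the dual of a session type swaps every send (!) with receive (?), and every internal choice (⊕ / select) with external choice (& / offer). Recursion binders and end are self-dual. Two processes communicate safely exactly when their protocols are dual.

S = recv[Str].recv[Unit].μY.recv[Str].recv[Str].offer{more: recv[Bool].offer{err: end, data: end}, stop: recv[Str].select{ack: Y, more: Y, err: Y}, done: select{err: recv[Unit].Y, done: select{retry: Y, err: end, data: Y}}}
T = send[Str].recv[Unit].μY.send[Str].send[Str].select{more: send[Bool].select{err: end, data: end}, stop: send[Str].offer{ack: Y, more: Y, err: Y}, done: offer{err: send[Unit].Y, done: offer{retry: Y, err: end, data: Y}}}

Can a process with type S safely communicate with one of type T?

NO

recv[Str] | send[Str]  match
  recv[Unit] | recv[Unit]  ✗ same direction on both sides — not dual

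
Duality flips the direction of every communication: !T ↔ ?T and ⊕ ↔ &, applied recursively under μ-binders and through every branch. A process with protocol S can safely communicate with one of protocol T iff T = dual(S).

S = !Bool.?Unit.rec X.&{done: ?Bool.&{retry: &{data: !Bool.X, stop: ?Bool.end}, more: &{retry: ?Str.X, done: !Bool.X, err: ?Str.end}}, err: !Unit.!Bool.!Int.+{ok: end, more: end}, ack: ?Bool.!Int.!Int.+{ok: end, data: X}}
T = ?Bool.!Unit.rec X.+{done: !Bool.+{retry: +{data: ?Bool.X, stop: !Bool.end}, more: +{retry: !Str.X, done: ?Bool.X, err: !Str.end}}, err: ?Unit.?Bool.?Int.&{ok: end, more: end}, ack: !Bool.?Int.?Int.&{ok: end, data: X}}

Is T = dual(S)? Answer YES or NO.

YES

!Bool ‖ ?Bool  ✓
  ?Unit ‖ !Unit  ✓
    rec X ‖ rec X  ✓ (binder kept)
      &{done,err,ack} ‖ +{done,err,ack}  ✓ same labels
        [done]
          ?Bool ‖ !Bool  ✓
            &{retry,more} ‖ +{retry,more}  ✓ same labels
              [retry]
                &{data,stop} ‖ +{data,stop}  ✓ same labels
                  [data]
                    !Bool ‖ ?Bool  ✓
                      X ‖ X  ✓
                  [stop]
                    ?Bool ‖ !Bool  ✓
                      end ‖ end  ✓
              [more]
                &{retry,done,err} ‖ +{retry,done,err}  ✓ same labels
                  [retry]
                    ?Str ‖ !Str  ✓
                      X ‖ X  ✓
                  [done]
                    !Bool ‖ ?Bool  ✓
                      X ‖ X  ✓
                  [err]
                    ?Str ‖ !Str  ✓
                      end ‖ end  ✓
        [err]
          !Unit ‖ ?Unit  ✓
            !Bool ‖ ?Bool  ✓
              !Int ‖ ?Int  ✓
                +{ok,more} ‖ &{ok,more}  ✓ same labels
                  [ok]
                    end ‖ end  ✓
                  [more]
                    end ‖ end  ✓
        [ack]
          ?Bool ‖ !Bool  ✓
            !Int ‖ ?Int  ✓
              !Int ‖ ?Int  ✓
                +{ok,data} ‖ &{ok,data}  ✓ same labels
                  [ok]
                    end ‖ end  ✓
                  [data]
                    X ‖ X  ✓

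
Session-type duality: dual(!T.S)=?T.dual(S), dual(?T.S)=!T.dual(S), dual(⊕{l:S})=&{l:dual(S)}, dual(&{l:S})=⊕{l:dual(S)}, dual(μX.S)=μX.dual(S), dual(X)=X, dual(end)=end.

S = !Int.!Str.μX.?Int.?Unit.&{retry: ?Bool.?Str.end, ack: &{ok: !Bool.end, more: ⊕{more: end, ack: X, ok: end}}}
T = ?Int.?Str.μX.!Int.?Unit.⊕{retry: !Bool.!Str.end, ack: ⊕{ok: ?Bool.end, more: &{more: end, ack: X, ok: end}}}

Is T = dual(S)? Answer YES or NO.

NO

!Int ‖ ?Int  ok
  !Str ‖ ?Str  ok
    μX ‖ μX  ok (rec unchanged)
      ?Int ‖ !Int  ok
        ?Unit ‖ ?Unit  ✗ same direction on both sides — not dual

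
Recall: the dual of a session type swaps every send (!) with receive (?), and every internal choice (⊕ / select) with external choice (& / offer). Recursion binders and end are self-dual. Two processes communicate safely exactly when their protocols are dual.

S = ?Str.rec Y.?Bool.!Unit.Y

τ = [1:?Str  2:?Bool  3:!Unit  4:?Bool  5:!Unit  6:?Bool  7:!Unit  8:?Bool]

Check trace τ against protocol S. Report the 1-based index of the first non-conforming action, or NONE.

NONE

step 1: ?Str  ✓  now at rec Y.…
step 2: ?Bool  ✓  now at !Unit.rec Y.…
step 3: !Unit  ✓  now at rec Y.…
step 4: ?Bool  ✓  now at !Unit.rec Y.…
step 5: !Unit  ✓  now at rec Y.…
step 6: ?Bool  ✓  now at !Unit.rec Y.…
step 7: !Unit  ✓  now at rec Y.…
step 8: ?Bool  ✓  now at !Unit.rec Y.…
τ conforms to S (length 8)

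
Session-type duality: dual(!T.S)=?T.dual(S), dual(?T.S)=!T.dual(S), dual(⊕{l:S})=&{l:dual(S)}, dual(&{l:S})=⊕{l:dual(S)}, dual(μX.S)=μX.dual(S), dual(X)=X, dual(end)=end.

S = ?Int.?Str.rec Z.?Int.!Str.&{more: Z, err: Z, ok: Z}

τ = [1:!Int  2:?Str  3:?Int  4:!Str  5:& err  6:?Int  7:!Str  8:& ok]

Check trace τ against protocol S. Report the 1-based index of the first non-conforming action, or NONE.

1

@1 got !Int, protocol expects ?Int  ✗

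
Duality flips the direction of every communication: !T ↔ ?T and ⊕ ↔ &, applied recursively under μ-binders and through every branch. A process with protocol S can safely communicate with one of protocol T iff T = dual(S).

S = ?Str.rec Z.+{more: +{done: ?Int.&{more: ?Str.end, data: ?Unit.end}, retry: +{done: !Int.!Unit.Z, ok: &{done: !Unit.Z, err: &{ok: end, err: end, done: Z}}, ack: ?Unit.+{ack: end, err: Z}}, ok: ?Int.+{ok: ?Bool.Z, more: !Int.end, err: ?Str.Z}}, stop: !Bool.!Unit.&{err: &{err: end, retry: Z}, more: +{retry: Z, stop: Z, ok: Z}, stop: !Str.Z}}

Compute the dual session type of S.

!Str.rec Z.&{more: &{done: !Int.+{more: !Str.end, data: !Unit.end}, retry: &{done: ?Int.?Unit.Z, ok: +{done: ?Unit.Z, err: +{ok: end, err: end, done: Z}}, ack: !Unit.&{ack: end, err: Z}}, ok: !Int.&{ok: !Bool.Z, more: ?Int.end, err: !Str.Z}}, stop: ?Bool.?Unit.+{err: +{err: end, retry: Z}, more: &{retry: Z, stop: Z, ok: Z}, stop: ?Str.Z}}

?Str = !Str
  rec Z = rec Z  (rec unchanged)
    +{more,stop} = &{more,stop}  (select→offer)
      • more:
        +{done,retry,ok} = &{done,retry,ok}  (select→offer)
          • done:
            ?Int = !Int
              &{more,data} = +{more,data}  (offer→select)
                • more:
                  ?Str = !Str
                    dual(end) = end
                • data:
                  ?Unit = !Unit
                    dual(end) = end
          • retry:
            +{done,ok,ack} = &{done,ok,ack}  (select→offer)
              • done:
                !Int = ?Int
                  !Unit = ?Unit
                    dual(Z) = Z
              • ok:
                &{done,err} = +{done,err}  (offer→select)
                  • done:
                    !Unit = ?Unit
                      dual(Z) = Z
                  • err:
                    &{ok,err,done} = +{ok,err,done}  (offer→select)
                      • ok:
                        dual(end) = end
                      • err:
                        dual(end) = end
                      • done:
                        dual(Z) = Z
              • ack:
                ?Unit = !Unit
                  +{ack,err} = &{ack,err}  (select→offer)
                    • ack:
                      dual(end) = end
                    • err:
                      dual(Z) = Z
          • ok:
            ?Int = !Int
              +{ok,more,err} = &{ok,more,err}  (select→offer)
                • ok:
                  ?Bool = !Bool
                    dual(Z) = Z
                • more:
                  !Int = ?Int
                    dual(end) = end
                • err:
                  ?Str = !Str
                    dual(Z) = Z
      • stop:
        !Bool = ?Bool
          !Unit = ?Unit
            &{err,more,stop} = +{err,more,stop}  (offer→select)
              • err:
                &{err,retry} = +{err,retry}  (offer→select)
                  • err:
                    dual(end) = end
                  • retry:
                    dual(Z) = Z
              • more:
                +{retry,stop,ok} = &{retry,stop,ok}  (select→offer)
                  • retry:
                    dual(Z) = Z
                  • stop:
                    dual(Z) = Z
                  • ok:
                    dual(Z) = Z
              • stop:
                !Str = ?Str
                  dual(Z) = Z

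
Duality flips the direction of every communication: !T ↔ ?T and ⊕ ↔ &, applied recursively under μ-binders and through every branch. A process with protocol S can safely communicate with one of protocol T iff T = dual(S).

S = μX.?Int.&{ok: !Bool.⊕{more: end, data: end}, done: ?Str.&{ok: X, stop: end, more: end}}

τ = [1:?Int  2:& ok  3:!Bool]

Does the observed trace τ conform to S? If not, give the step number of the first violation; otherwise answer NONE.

step 1: ?Int  ok  residual = &{ok: !Bool.⊕{more: end, data: end}, done: ?Str.&{ok: μX.…, stop: end, more: end}}
step 2: & ok  ok  residual = !Bool.⊕{more: end, data: end}
step 3: !Bool  ok  residual = ⊕{more: end, data: end}
all 3 steps conform

NONE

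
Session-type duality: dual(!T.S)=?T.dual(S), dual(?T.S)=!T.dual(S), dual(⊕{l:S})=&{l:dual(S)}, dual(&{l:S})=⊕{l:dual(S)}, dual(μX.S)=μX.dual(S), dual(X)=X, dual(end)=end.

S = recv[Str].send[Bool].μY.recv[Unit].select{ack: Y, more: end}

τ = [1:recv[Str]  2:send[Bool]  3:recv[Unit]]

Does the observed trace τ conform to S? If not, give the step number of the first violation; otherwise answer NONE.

NONE

@1 recv[Str]  ok  now at send[Bool].μY.…
@2 send[Bool]  ok  now at μY.…
@3 recv[Unit]  ok  now at select{ack: μY.…, more: end}
trace exhausted — no violation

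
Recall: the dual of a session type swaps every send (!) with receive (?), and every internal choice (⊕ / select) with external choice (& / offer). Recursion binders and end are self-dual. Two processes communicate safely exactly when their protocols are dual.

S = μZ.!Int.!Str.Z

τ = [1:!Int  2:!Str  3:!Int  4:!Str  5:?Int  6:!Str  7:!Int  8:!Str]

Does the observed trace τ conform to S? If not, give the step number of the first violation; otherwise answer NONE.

5

[1] !Int  ok  now at !Str.μZ.…
[2] !Str  ok  now at μZ.…
[3] !Int  ok  now at !Str.μZ.…
[4] !Str  ok  now at μZ.…
[5] got ?Int, protocol expects !Int  ✗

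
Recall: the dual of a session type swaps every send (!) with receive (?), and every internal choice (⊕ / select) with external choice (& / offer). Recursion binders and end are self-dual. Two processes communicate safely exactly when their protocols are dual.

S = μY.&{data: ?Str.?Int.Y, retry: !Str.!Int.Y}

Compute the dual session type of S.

μY.⊕{data: !Str.!Int.Y, retry: ?Str.?Int.Y}

μY = μY  (μ self-dual)
  &{data,retry} = ⊕{data,retry}  (&→⊕)
    • data:
      ?Str = !Str
        ?Int = !Int
          dual(Y) = Y
    • retry:
      !Str = ?Str
        !Int = ?Int
          dual(Y) = Y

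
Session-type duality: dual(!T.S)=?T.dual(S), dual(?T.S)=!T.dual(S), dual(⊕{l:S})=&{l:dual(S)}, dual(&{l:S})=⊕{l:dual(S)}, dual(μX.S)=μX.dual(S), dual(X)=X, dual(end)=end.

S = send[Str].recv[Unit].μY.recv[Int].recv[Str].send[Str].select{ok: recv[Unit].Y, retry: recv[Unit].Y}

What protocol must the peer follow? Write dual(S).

send[Str] → recv[Str]
  recv[Unit] → send[Unit]
    μY → μY  (μ self-dual)
      recv[Int] → send[Int]
        recv[Str] → send[Str]
          send[Str] → recv[Str]
            select{ok,retry} → offer{ok,retry}  (⊕→&)
              [ok]
                recv[Unit] → send[Unit]
                  Y ↦ Y
              [retry]
                recv[Unit] → send[Unit]
                  Y ↦ Y

recv[Str].send[Unit].μY.send[Int].send[Str].recv[Str].offer{ok: send[Unit].Y, retry: send[Unit].Y}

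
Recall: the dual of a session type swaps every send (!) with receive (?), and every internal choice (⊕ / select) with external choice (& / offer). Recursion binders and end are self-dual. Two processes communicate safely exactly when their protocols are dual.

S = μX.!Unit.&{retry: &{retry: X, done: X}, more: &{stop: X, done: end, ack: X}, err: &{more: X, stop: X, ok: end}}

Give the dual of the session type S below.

μX.?Unit.⊕{retry: ⊕{retry: X, done: X}, more: ⊕{stop: X, done: end, ack: X}, err: ⊕{more: X, stop: X, ok: end}}

μX ↦ μX  (μ self-dual)
  !Unit ↦ ?Unit
    &{retry,more,err} ↦ ⊕{retry,more,err}  (external→internal)
      [retry]
        &{retry,done} ↦ ⊕{retry,done}  (external→internal)
          [retry]
            X ↦ X
          [done]
            X ↦ X
      [more]
        &{stop,done,ack} ↦ ⊕{stop,done,ack}  (external→internal)
          [stop]
            X ↦ X
          [done]
            end ↦ end
          [ack]
            X ↦ X
      [err]
        &{more,stop,ok} ↦ ⊕{more,stop,ok}  (external→internal)
          [more]
            X ↦ X
          [stop]
            X ↦ X
          [ok]
            end ↦ end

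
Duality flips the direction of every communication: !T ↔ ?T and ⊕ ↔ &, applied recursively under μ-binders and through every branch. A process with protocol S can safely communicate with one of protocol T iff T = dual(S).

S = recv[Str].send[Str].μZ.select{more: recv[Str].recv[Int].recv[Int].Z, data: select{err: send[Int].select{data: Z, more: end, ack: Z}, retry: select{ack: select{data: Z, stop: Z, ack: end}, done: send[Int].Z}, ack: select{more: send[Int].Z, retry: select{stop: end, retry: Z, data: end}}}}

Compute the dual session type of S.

recv[Str] = send[Str]
  send[Str] = recv[Str]
    μZ = μZ  (μ self-dual)
      select{more,data} = offer{more,data}  (internal→external)
        [more]
          recv[Str] = send[Str]
            recv[Int] = send[Int]
              recv[Int] = send[Int]
                Z ↦ Z
        [data]
          select{err,retry,ack} = offer{err,retry,ack}  (internal→external)
            [err]
              send[Int] = recv[Int]
                select{data,more,ack} = offer{data,more,ack}  (internal→external)
                  [data]
                    Z ↦ Z
                  [more]
                    end ↦ end
                  [ack]
                    Z ↦ Z
            [retry]
              select{ack,done} = offer{ack,done}  (internal→external)
                [ack]
                  select{data,stop,ack} = offer{data,stop,ack}  (internal→external)
                    [data]
                      Z ↦ Z
                    [stop]
                      Z ↦ Z
                    [ack]
                      end ↦ end
                [done]
                  send[Int] = recv[Int]
                    Z ↦ Z
            [ack]
              select{more,retry} = offer{more,retry}  (internal→external)
                [more]
                  send[Int] = recv[Int]
                    Z ↦ Z
                [retry]
                  select{stop,retry,data} = offer{stop,retry,data}  (internal→external)
                    [stop]
                      end ↦ end
                    [retry]
                      Z ↦ Z
                    [data]
                      end ↦ end

send[Str].recv[Str].μZ.offer{more: send[Str].send[Int].send[Int].Z, data: offer{err: recv[Int].offer{data: Z, more: end, ack: Z}, retry: offer{ack: offer{data: Z, stop: Z, ack: end}, done: recv[Int].Z}, ack: offer{more: recv[Int].Z, retry: offer{stop: end, retry: Z, data: end}}}}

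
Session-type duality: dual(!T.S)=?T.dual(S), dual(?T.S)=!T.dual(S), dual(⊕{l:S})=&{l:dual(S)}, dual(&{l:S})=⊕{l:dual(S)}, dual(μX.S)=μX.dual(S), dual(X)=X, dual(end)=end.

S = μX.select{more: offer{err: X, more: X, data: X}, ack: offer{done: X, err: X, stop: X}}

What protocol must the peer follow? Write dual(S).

μX ↦ μX  (rec unchanged)
  select{more,ack} ↦ offer{more,ack}  (⊕→&)
    case more:
      offer{err,more,data} ↦ select{err,more,data}  (&→⊕)
        case err:
          X self-dual
        case more:
          X self-dual
        case data:
          X self-dual
    case ack:
      offer{done,err,stop} ↦ select{done,err,stop}  (&→⊕)
        case done:
          X self-dual
        case err:
          X self-dual
        case stop:
          X self-dual

μX.offer{more: select{err: X, more: X, data: X}, ack: select{done: X, err: X, stop: X}}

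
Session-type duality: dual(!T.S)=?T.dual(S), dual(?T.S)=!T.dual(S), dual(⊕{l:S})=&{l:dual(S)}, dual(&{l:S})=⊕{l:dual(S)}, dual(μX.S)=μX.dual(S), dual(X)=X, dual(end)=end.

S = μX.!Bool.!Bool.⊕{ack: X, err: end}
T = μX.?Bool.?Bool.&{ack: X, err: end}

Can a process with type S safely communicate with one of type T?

μX ‖ μX  ok (rec unchanged)
  !Bool ‖ ?Bool  ok
    !Bool ‖ ?Bool  ok
      ⊕{ack,err} ‖ &{ack,err}  ok labels match
        • ack:
          X ‖ X  ok
        • err:
          end ‖ end  ok

YES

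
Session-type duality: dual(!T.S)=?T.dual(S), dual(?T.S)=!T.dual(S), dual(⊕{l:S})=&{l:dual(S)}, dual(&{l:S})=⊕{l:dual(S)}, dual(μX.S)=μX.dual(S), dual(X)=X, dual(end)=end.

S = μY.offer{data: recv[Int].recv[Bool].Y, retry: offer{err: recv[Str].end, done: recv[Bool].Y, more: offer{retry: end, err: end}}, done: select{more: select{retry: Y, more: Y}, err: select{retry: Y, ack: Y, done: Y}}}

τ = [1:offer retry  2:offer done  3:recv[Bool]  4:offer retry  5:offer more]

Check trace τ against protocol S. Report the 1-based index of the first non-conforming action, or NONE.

NONE

[1] offer retry  ok  now at offer{err: recv[Str].end, done: recv[Bool].μY.…, more: offer{retry: end, err: end}}
[2] offer done  ok  now at recv[Bool].μY.…
[3] recv[Bool]  ok  now at μY.…
[4] offer retry  ok  now at offer{err: recv[Str].end, done: recv[Bool].μY.…, more: offer{retry: end, err: end}}
[5] offer more  ok  now at offer{retry: end, err: end}
all 5 steps conform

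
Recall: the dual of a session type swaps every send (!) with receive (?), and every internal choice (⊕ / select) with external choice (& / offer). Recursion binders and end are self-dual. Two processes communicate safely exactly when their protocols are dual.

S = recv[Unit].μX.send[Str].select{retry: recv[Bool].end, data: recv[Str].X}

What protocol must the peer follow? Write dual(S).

send[Unit].μX.recv[Str].offer{retry: send[Bool].end, data: send[Str].X}

recv[Unit] ↦ send[Unit]
  μX ↦ μX  (rec unchanged)
    send[Str] ↦ recv[Str]
      select{retry,data} ↦ offer{retry,data}  (select→offer)
        case retry:
          recv[Bool] ↦ send[Bool]
            end self-dual
        case data:
          recv[Str] ↦ send[Str]
            X self-dual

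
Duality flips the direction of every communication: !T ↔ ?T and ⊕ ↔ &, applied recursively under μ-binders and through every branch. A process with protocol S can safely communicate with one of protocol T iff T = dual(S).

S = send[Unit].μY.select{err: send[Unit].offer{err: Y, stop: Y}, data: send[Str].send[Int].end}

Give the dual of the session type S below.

recv[Unit].μY.offer{err: recv[Unit].select{err: Y, stop: Y}, data: recv[Str].recv[Int].end}

send[Unit] → recv[Unit]
  μY → μY  (binder kept)
    select{err,data} → offer{err,data}  (⊕→&)
      [err]
        send[Unit] → recv[Unit]
          offer{err,stop} → select{err,stop}  (&→⊕)
            [err]
              Y self-dual
            [stop]
              Y self-dual
      [data]
        send[Str] → recv[Str]
          send[Int] → recv[Int]
            end self-dual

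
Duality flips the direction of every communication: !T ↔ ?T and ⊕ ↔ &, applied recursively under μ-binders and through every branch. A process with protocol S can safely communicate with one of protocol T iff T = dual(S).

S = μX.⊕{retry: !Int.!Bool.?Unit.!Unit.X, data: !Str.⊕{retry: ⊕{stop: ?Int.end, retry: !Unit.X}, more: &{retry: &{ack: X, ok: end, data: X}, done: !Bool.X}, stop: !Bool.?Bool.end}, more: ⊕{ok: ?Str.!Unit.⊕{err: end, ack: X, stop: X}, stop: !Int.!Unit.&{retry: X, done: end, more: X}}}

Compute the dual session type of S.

μX ↦ μX  (binder kept)
  ⊕{retry,data,more} ↦ &{retry,data,more}  (internal→external)
    • retry:
      !Int ↦ ?Int
        !Bool ↦ ?Bool
          ?Unit ↦ !Unit
            !Unit ↦ ?Unit
              dual(X) = X
    • data:
      !Str ↦ ?Str
        ⊕{retry,more,stop} ↦ &{retry,more,stop}  (internal→external)
          • retry:
            ⊕{stop,retry} ↦ &{stop,retry}  (internal→external)
              • stop:
                ?Int ↦ !Int
                  dual(end) = end
              • retry:
                !Unit ↦ ?Unit
                  dual(X) = X
          • more:
            &{retry,done} ↦ ⊕{retry,done}  (&→⊕)
              • retry:
                &{ack,ok,data} ↦ ⊕{ack,ok,data}  (&→⊕)
                  • ack:
                    dual(X) = X
                  • ok:
                    dual(end) = end
                  • data:
                    dual(X) = X
              • done:
                !Bool ↦ ?Bool
                  dual(X) = X
          • stop:
            !Bool ↦ ?Bool
              ?Bool ↦ !Bool
                dual(end) = end
    • more:
      ⊕{ok,stop} ↦ &{ok,stop}  (internal→external)
        • ok:
          ?Str ↦ !Str
            !Unit ↦ ?Unit
              ⊕{err,ack,stop} ↦ &{err,ack,stop}  (internal→external)
                • err:
                  dual(end) = end
                • ack:
                  dual(X) = X
                • stop:
                  dual(X) = X
        • stop:
          !Int ↦ ?Int
            !Unit ↦ ?Unit
              &{retry,done,more} ↦ ⊕{retry,done,more}  (&→⊕)
                • retry:
                  dual(X) = X
                • done:
                  dual(end) = end
                • more:
                  dual(X) = X

μX.&{retry: ?Int.?Bool.!Unit.?Unit.X, data: ?Str.&{retry: &{stop: !Int.end, retry: ?Unit.X}, more: ⊕{retry: ⊕{ack: X, ok: end, data: X}, done: ?Bool.X}, stop: ?Bool.!Bool.end}, more: &{ok: !Str.?Unit.&{err: end, ack: X, stop: X}, stop: ?Int.?Unit.⊕{retry: X, done: end, more: X}}}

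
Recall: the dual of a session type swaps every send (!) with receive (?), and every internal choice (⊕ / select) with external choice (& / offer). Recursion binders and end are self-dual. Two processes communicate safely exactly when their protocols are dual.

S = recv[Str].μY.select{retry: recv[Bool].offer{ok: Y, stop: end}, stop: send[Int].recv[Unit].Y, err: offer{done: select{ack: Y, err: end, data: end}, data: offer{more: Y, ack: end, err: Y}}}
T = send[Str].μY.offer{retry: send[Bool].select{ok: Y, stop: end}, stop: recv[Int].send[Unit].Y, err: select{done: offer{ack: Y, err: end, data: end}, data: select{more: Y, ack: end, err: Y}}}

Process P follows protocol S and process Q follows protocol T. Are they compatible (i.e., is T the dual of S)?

YES

recv[Str] | send[Str]  ok
  μY | μY  ok (μ self-dual)
    select{retry,stop,err} | offer{retry,stop,err}  ok label sets agree
      case retry:
        recv[Bool] | send[Bool]  ok
          offer{ok,stop} | select{ok,stop}  ok label sets agree
            case ok:
              Y | Y  ok
            case stop:
              end | end  ok
      case stop:
        send[Int] | recv[Int]  ok
          recv[Unit] | send[Unit]  ok
            Y | Y  ok
      case err:
        offer{done,data} | select{done,data}  ok label sets agree
          case done:
            select{ack,err,data} | offer{ack,err,data}  ok label sets agree
              case ack:
                Y | Y  ok
              case err:
                end | end  ok
              case data:
                end | end  ok
          case data:
            offer{more,ack,err} | select{more,ack,err}  ok label sets agree
              case more:
                Y | Y  ok
              case ack:
                end | end  ok
              case err:
                Y | Y  ok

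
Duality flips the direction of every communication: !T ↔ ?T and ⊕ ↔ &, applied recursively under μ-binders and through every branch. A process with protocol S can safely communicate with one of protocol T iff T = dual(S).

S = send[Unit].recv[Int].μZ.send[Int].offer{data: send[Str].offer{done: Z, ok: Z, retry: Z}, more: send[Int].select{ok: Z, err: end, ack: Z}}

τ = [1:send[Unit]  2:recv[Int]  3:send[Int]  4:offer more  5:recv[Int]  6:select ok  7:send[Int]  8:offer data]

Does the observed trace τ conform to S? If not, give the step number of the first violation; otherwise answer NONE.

@1 send[Unit]  match  state: recv[Int].μZ.…
@2 recv[Int]  match  state: μZ.…
@3 send[Int]  match  state: offer{data: send[Str].offer{done: μZ.…, ok: μZ.…, retry: μZ.…}, more: send[Int].select{ok: μZ.…, err: end, ack: μZ.…}}
@4 offer more  match  state: send[Int].select{ok: μZ.…, err: end, ack: μZ.…}
@5 got recv[Int], protocol expects send[Int]  ✗

5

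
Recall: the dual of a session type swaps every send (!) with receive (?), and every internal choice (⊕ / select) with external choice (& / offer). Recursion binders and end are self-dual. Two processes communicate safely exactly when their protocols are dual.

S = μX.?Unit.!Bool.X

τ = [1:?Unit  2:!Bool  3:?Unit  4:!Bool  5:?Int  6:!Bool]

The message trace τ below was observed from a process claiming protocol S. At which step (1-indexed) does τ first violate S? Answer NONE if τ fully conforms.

[1] ?Unit  ✓  residual = !Bool.μX.…
[2] !Bool  ✓  residual = μX.…
[3] ?Unit  ✓  residual = !Bool.μX.…
[4] !Bool  ✓  residual = μX.…
[5] got ?Int, protocol expects ?Unit  ✗

5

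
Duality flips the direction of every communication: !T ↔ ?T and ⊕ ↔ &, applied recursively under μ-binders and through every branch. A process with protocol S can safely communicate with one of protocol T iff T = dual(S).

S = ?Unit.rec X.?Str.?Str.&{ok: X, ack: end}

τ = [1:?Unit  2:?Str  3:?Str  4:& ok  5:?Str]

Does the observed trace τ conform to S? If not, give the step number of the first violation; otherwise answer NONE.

[1] ?Unit  ✓  now at rec X.…
[2] ?Str  ✓  now at ?Str.&{ok: rec X.…, ack: end}
[3] ?Str  ✓  now at &{ok: rec X.…, ack: end}
[4] & ok  ✓  now at rec X.…
[5] ?Str  ✓  now at ?Str.&{ok: rec X.…, ack: end}
trace exhausted — no violation

NONE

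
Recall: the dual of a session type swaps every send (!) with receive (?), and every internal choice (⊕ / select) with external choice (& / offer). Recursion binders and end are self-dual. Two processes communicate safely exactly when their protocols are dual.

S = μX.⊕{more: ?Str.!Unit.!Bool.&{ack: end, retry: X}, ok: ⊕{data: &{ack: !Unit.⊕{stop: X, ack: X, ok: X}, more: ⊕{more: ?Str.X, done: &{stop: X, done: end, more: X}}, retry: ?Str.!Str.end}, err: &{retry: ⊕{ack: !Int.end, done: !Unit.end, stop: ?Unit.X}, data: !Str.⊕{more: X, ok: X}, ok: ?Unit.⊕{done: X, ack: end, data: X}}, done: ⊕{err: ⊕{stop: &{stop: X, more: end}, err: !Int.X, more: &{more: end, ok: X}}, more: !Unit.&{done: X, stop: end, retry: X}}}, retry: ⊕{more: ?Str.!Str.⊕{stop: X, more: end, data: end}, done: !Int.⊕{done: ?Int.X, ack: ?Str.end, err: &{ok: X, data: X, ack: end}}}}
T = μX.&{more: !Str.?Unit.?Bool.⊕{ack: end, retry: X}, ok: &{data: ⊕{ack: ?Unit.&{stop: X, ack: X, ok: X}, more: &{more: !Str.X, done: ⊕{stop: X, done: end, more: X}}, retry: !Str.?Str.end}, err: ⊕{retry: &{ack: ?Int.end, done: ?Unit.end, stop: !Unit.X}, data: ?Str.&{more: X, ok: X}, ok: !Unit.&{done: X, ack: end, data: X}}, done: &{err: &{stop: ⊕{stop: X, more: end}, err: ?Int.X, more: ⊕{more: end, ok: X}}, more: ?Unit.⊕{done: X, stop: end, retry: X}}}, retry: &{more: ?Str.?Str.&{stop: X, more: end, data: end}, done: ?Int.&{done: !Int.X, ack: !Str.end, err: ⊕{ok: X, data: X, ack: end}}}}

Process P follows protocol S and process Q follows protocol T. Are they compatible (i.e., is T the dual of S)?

NO

μX ‖ μX  ok (binder kept)
  ⊕{more,ok,retry} ‖ &{more,ok,retry}  ok same labels
    case more:
      ?Str ‖ !Str  ok
        !Unit ‖ ?Unit  ok
          !Bool ‖ ?Bool  ok
            &{ack,retry} ‖ ⊕{ack,retry}  ok same labels
              case ack:
                end ‖ end  ok
              case retry:
                X ‖ X  ok
    case ok:
      ⊕{data,err,done} ‖ &{data,err,done}  ok same labels
        case data:
          &{ack,more,retry} ‖ ⊕{ack,more,retry}  ok same labels
            case ack:
              !Unit ‖ ?Unit  ok
                ⊕{stop,ack,ok} ‖ &{stop,ack,ok}  ok same labels
                  case stop:
                    X ‖ X  ok
                  case ack:
                    X ‖ X  ok
                  case ok:
                    X ‖ X  ok
            case more:
              ⊕{more,done} ‖ &{more,done}  ok same labels
                case more:
                  ?Str ‖ !Str  ok
                    X ‖ X  ok
                case done:
                  &{stop,done,more} ‖ ⊕{stop,done,more}  ok same labels
                    case stop:
                      X ‖ X  ok
                    case done:
                      end ‖ end  ok
                    case more:
                      X ‖ X  ok
            case retry:
              ?Str ‖ !Str  ok
                !Str ‖ ?Str  ok
                  end ‖ end  ok
        case err:
          &{retry,data,ok} ‖ ⊕{retry,data,ok}  ok same labels
            case retry:
              ⊕{ack,done,stop} ‖ &{ack,done,stop}  ok same labels
                case ack:
                  !Int ‖ ?Int  ok
                    end ‖ end  ok
                case done:
                  !Unit ‖ ?Unit  ok
                    end ‖ end  ok
                case stop:
                  ?Unit ‖ !Unit  ok
                    X ‖ X  ok
            case data:
              !Str ‖ ?Str  ok
                ⊕{more,ok} ‖ &{more,ok}  ok same labels
                  case more:
                    X ‖ X  ok
                  case ok:
                    X ‖ X  ok
            case ok:
              ?Unit ‖ !Unit  ok
                ⊕{done,ack,data} ‖ &{done,ack,data}  ok same labels
                  case done:
                    X ‖ X  ok
                  case ack:
                    end ‖ end  ok
                  case data:
                    X ‖ X  ok
        case done:
          ⊕{err,more} ‖ &{err,more}  ok same labels
            case err:
              ⊕{stop,err,more} ‖ &{stop,err,more}  ok same labels
                case stop:
                  &{stop,more} ‖ ⊕{stop,more}  ok same labels
                    case stop:
                      X ‖ X  ok
                    case more:
                      end ‖ end  ok
                case err:
                  !Int ‖ ?Int  ok
                    X ‖ X  ok
                case more:
                  &{more,ok} ‖ ⊕{more,ok}  ok same labels
                    case more:
                      end ‖ end  ok
                    case ok:
                      X ‖ X  ok
            case more:
              !Unit ‖ ?Unit  ok
                &{done,stop,retry} ‖ ⊕{done,stop,retry}  ok same labels
                  case done:
                    X ‖ X  ok
                  case stop:
                    end ‖ end  ok
                  case retry:
                    X ‖ X  ok
    case retry:
      ⊕{more,done} ‖ &{more,done}  ok same labels
        case more:
          ?Str ‖ ?Str  ✗ same direction on both sides — not dual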